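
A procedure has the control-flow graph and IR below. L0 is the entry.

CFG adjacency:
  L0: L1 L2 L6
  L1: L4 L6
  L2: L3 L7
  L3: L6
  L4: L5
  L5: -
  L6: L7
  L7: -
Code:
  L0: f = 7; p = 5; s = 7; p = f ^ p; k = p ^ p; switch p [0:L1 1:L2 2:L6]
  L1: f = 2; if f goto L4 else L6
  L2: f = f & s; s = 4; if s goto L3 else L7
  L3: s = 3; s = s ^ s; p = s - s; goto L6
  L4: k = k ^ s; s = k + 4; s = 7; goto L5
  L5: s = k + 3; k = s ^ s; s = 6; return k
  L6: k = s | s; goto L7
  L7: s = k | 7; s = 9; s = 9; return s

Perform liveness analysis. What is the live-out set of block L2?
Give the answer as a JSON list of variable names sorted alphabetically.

Answer: ["k"]

Working:
def/use:
  L0 def {f,k,p,s} use ∅
  L1 def {f} use ∅
  L2 def {f,s} use {f,s}
  L3 def {p,s} use ∅
  L4 def {k,s} use {k,s}
  L5 def {k,s} use {k}
  L6 def {k} use {s}
  L7 def {s} use {k}

Backward fixpoint:
  live L0: ∅→{f,k,s}
  live L1: {k,s}→{k,s}
  live L2: {f,k,s}→{k}
  live L3: ∅→{s}
  live L4: {k,s}→{k}
  live L5: {k}→∅
  live L6: {s}→{k}
  live L7: {k}→∅

live-out(L2) = ["k"]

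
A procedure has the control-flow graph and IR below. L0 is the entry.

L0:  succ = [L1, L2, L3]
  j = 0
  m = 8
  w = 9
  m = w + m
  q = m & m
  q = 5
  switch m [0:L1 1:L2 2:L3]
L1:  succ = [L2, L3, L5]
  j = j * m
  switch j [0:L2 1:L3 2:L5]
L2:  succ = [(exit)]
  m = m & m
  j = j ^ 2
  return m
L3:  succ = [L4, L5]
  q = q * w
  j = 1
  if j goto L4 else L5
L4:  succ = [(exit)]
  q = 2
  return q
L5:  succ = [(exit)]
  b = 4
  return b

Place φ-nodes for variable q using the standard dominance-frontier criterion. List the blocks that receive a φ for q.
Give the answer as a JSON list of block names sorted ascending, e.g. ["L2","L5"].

Answer: ["L5"]

Working:
idom tree: L1←L0 L2←L0 L3←L0 L4←L3 L5←L0
Dom at joins:
  L2: preds {L0,L1}: {L0} ∩ {L0,L1} = {L0}; idom=L0
  L3: preds {L0,L1}: {L0} ∩ {L0,L1} = {L0}; idom=L0
  L5: preds {L1,L3}: {L0,L1} ∩ {L0,L3} = {L0}; idom=L0

Frontier:
  L2←L0: walk · to L0
  L2←L1: walk L1 to L0
  L3←L0: walk · to L0
  L3←L1: walk L1 to L0
  L5←L1: walk L1 to L0
  L5←L3: walk L3 to L0
  L0 → ∅
  L1 → {L2,L3,L5}
  L2 → ∅
  L3 → {L5}
  L4 → ∅
  L5 → ∅

φ for q: defs {L0,L3,L4}
  DF⁺ = {L5}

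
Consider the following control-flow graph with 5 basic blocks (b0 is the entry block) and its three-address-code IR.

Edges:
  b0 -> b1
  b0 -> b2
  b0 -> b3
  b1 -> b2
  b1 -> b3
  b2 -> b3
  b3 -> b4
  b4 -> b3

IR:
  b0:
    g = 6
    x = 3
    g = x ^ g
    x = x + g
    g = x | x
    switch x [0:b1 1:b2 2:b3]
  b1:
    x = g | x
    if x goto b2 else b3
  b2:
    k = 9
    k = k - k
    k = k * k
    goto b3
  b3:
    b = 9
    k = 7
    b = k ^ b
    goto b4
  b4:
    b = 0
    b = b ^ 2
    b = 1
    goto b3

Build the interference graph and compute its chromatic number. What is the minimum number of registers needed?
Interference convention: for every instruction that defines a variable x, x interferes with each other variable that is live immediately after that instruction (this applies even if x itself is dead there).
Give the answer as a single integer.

def/use:
  b0: {g,x} / ∅
  b1: {x} / {g,x}
  b2: {k} / ∅
  b3: {b,k} / ∅
  b4: {b} / ∅

Live sets:
  b0: in=∅ out={g,x}
  b1: in={g,x} out=∅
  b2: in=∅ out=∅
  b3: in=∅ out=∅
  b4: in=∅ out=∅

Interference:
  b: {k}
  g: {x}
  k: {b}
  x: {g}

Registers:
  lower bound: {b,k} mutually conflict ⇒ χ ≥ 2
  2-colouring: c0={b,g}  c1={k,x}
  χ = 2

Answer: 2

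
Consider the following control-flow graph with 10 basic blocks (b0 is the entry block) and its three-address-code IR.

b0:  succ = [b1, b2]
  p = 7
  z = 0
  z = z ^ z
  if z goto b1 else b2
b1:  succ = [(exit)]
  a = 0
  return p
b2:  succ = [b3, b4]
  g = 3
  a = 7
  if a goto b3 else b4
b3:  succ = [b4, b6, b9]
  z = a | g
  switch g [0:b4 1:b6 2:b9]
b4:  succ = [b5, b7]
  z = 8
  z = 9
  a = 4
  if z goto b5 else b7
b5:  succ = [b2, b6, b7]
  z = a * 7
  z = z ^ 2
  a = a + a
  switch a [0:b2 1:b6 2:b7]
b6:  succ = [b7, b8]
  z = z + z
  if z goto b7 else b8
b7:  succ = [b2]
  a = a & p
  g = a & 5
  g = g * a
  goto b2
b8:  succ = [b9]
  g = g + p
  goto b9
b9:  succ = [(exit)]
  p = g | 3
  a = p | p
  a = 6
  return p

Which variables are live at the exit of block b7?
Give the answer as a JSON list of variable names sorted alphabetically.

Answer: ["p"]

Working:
def/use:
  b0 def {p,z} use ∅
  b1 def {a} use {p}
  b2 def {a,g} use ∅
  b3 def {z} use {a,g}
  b4 def {a,z} use ∅
  b5 def {a,z} use {a}
  b6 def {z} use {z}
  b7 def {a,g} use {a,p}
  b8 def {g} use {g,p}
  b9 def {a,p} use {g}

Live sets:
  live b0: ∅→{p}
  live b1: {p}→∅
  live b2: {p}→{a,g,p}
  live b3: {a,g,p}→{a,g,p,z}
  live b4: {g,p}→{a,g,p}
  live b5: {a,g,p}→{a,g,p,z}
  live b6: {a,g,p,z}→{a,g,p}
  live b7: {a,p}→{p}
  live b8: {g,p}→{g}
  live b9: {g}→∅

live-out(b7) = ["p"]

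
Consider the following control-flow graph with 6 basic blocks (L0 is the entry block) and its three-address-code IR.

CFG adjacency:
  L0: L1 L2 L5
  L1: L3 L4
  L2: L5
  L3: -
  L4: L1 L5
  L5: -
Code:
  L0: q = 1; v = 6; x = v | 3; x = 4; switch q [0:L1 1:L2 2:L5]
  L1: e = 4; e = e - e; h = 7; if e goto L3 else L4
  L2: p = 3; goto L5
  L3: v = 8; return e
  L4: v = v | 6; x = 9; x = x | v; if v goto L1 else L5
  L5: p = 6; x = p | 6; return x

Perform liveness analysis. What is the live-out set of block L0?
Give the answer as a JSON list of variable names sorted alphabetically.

Block summaries:
  L0: {q,v,x} / ∅
  L1: {e,h} / ∅
  L2: {p} / ∅
  L3: {v} / {e}
  L4: {v,x} / {v}
  L5: {p,x} / ∅

Liveness:
  L0 li=∅ lo={v}
  L1 li={v} lo={e,v}
  L2 li=∅ lo=∅
  L3 li={e} lo=∅
  L4 li={v} lo={v}
  L5 li=∅ lo=∅

live-out(L0) = ["v"]

Answer: ["v"]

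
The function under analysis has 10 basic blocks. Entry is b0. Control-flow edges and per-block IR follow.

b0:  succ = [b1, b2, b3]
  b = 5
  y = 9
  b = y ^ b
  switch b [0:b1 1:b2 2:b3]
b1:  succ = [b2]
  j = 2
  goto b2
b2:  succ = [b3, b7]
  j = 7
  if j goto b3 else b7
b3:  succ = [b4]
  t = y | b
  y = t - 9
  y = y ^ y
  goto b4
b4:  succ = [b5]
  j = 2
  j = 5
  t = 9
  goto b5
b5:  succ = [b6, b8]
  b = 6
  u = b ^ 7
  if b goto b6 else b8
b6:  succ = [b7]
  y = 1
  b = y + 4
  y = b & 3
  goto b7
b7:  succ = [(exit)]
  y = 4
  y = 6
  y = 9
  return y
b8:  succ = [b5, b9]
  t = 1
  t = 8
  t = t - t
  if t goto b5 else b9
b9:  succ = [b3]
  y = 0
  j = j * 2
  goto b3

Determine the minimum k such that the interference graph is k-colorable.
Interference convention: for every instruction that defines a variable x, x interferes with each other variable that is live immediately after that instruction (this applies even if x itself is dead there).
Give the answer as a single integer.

Answer: 3

Analysis:
Block summaries:
  b0: {b,y} / ∅
  b1: {j} / ∅
  b2: {j} / ∅
  b3: {t,y} / {b,y}
  b4: {j,t} / ∅
  b5: {b,u} / ∅
  b6: {b,y} / ∅
  b7: {y} / ∅
  b8: {t} / ∅
  b9: {j,y} / {j}

Backward fixpoint:
  b0: in=∅ out={b,y}
  b1: in={b,y} out={b,y}
  b2: in={b,y} out={b,y}
  b3: in={b,y} out=∅
  b4: in=∅ out={j}
  b5: in={j} out={b,j}
  b6: in=∅ out=∅
  b7: in=∅ out=∅
  b8: in={b,j} out={b,j}
  b9: in={b,j} out={b,y}

Interfere edges:
  b — {j,t,u,y}
  j — {b,t,u,y}
  t — {b,j}
  u — {b,j}
  y — {b,j}

Chromatic number:
  {b,j,t} pairwise interfere (3-clique) ⇒ χ ≥ 3
  3-colouring: R0={b}  R1={j}  R2={t,u,y}
  χ = 3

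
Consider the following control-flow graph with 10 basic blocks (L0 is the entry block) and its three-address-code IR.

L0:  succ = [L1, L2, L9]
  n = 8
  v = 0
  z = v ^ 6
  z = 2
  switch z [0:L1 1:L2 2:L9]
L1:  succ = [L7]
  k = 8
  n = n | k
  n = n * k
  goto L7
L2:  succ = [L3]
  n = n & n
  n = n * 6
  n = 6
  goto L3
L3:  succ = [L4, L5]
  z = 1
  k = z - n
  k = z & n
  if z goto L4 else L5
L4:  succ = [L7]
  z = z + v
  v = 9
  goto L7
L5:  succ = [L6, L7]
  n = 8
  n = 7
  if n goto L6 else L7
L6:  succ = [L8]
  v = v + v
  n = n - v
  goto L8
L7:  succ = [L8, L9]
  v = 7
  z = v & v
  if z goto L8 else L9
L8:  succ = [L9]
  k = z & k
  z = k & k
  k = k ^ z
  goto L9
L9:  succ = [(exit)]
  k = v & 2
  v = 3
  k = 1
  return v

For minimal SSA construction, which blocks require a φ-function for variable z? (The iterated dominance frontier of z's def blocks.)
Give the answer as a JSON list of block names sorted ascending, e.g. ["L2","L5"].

idom tree: L1←L0 L2←L0 L3←L2 L4←L3 L5←L3 L6←L5 L7←L0 L8←L0 L9←L0
Join-block Dom:
  L7: preds {L1,L4,L5}: {L0,L1} ∩ {L0,L2,L3,L4} ∩ {L0,L2,L3,L5} = {L0}; idom=L0
  L8: preds {L6,L7}: {L0,L2,L3,L5,L6} ∩ {L0,L7} = {L0}; idom=L0
  L9: preds {L0,L7,L8}: {L0} ∩ {L0,L7} ∩ {L0,L8} = {L0}; idom=L0

Frontier:
  L7←L1: walk L1 to L0
  L7←L4: walk L4→L3→L2 to L0
  L7←L5: walk L5→L3→L2 to L0
  L8←L6: walk L6→L5→L3→L2 to L0
  L8←L7: walk L7 to L0
  L9←L0: walk · to L0
  L9←L7: walk L7 to L0
  L9←L8: walk L8 to L0
  DF(L0)=∅
  DF(L1)={L7}
  DF(L2)={L7,L8}
  DF(L3)={L7,L8}
  DF(L4)={L7}
  DF(L5)={L7,L8}
  DF(L6)={L8}
  DF(L7)={L8,L9}
  DF(L8)={L9}
  DF(L9)=∅

φ for z: defs {L0,L3,L4,L7,L8}
  DF⁺ = {L7,L8,L9}

Answer: ["L7", "L8", "L9"]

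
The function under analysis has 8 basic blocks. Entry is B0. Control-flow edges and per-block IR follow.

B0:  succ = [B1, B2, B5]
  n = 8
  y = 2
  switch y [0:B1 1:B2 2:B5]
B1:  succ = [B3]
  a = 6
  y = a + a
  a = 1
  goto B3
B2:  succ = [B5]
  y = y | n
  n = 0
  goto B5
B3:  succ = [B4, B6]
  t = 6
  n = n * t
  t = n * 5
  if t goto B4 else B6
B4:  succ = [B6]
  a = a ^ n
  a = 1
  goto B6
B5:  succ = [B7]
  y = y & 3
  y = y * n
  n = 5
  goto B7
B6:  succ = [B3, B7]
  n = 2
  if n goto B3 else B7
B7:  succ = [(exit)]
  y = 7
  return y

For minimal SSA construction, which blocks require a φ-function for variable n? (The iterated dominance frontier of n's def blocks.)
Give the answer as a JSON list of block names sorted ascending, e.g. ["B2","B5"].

Answer: ["B3", "B5", "B7"]

Analysis:
idom tree: B1←B0 B2←B0 B3←B1 B4←B3 B5←B0 B6←B3 B7←B0
Dom at joins:
  B3: preds {B1,B6}: {B0,B1} ∩ {B0,B1,B3,B6} = {B0,B1}; idom=B1
  B5: preds {B0,B2}: {B0} ∩ {B0,B2} = {B0}; idom=B0
  B6: preds {B3,B4}: {B0,B1,B3} ∩ {B0,B1,B3,B4} = {B0,B1,B3}; idom=B3
  B7: preds {B5,B6}: {B0,B5} ∩ {B0,B1,B3,B6} = {B0}; idom=B0

DF derivation:
  B3←B1: walk · to B1
  B3←B6: walk B6→B3 to B1
  B5←B0: walk · to B0
  B5←B2: walk B2 to B0
  B6←B3: walk · to B3
  B6←B4: walk B4 to B3
  B7←B5: walk B5 to B0
  B7←B6: walk B6→B3→B1 to B0
  B0: DF=∅
  B1: DF={B7}
  B2: DF={B5}
  B3: DF={B3,B7}
  B4: DF={B6}
  B5: DF={B7}
  B6: DF={B3,B7}
  B7: DF=∅

φ for n: defs {B0,B2,B3,B5,B6}
  DF⁺ = {B3,B5,B7}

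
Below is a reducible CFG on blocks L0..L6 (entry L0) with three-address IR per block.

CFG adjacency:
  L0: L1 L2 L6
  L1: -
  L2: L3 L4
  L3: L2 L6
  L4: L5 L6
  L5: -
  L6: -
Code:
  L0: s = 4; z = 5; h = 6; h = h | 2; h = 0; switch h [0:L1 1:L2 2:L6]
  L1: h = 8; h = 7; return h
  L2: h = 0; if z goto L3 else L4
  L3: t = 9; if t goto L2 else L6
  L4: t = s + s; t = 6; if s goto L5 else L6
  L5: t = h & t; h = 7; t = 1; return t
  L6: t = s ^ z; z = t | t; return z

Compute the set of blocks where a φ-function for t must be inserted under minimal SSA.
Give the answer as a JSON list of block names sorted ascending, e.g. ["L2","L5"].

idom tree: L1←L0 L2←L0 L3←L2 L4←L2 L5←L4 L6←L0
Dom at joins:
  L2: preds {L0,L3}: {L0} ∩ {L0,L2,L3} = {L0}; idom=L0
  L6: preds {L0,L3,L4}: {L0} ∩ {L0,L2,L3} ∩ {L0,L2,L4} = {L0}; idom=L0

DF derivation:
  L2←L0: walk · to L0
  L2←L3: walk L3→L2 to L0
  L6←L0: walk · to L0
  L6←L3: walk L3→L2 to L0
  L6←L4: walk L4→L2 to L0
  DF(L0)=∅
  DF(L1)=∅
  DF(L2)={L2,L6}
  DF(L3)={L2,L6}
  DF(L4)={L6}
  DF(L5)=∅
  DF(L6)=∅

φ for t: defs {L3,L4,L5,L6}
  DF⁺ = {L2,L6}

Answer: ["L2", "L6"]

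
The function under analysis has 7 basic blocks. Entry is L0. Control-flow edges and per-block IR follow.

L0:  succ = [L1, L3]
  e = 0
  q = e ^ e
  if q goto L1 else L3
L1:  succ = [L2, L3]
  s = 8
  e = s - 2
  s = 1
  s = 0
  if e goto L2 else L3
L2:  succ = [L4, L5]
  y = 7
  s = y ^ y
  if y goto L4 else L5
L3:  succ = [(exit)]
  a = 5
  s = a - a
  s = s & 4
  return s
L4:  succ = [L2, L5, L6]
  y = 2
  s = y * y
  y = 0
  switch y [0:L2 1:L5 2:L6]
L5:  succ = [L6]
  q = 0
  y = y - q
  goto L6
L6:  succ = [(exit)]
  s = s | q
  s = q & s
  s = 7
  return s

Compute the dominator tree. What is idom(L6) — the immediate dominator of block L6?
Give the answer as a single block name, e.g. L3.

Answer: L2

Working:
idom tree: L1←L0 L2←L1 L3←L0 L4←L2 L5←L2 L6←L2
Dom at joins:
  L2: preds {L1,L4}: {L0,L1} ∩ {L0,L1,L2,L4} = {L0,L1}; idom=L1
  L3: preds {L0,L1}: {L0} ∩ {L0,L1} = {L0}; idom=L0
  L5: preds {L2,L4}: {L0,L1,L2} ∩ {L0,L1,L2,L4} = {L0,L1,L2}; idom=L2
  L6: preds {L4,L5}: {L0,L1,L2,L4} ∩ {L0,L1,L2,L5} = {L0,L1,L2}; idom=L2

idom(L6) = L2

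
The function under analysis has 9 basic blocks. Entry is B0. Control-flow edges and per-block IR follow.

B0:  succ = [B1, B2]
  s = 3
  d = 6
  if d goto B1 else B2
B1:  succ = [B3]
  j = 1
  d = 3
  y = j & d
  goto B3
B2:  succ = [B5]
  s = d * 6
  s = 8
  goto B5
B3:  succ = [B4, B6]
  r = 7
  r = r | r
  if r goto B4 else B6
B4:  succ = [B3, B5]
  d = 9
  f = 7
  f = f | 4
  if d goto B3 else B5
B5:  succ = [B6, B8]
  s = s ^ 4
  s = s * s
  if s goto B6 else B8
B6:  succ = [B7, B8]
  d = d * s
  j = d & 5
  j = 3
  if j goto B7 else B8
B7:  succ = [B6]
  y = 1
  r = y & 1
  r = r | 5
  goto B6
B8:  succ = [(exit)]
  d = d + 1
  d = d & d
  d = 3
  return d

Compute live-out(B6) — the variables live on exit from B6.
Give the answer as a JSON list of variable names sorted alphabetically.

Answer: ["d", "s"]

Working:
def/use:
  B0 def {d,s} use ∅
  B1 def {d,j,y} use ∅
  B2 def {s} use {d}
  B3 def {r} use ∅
  B4 def {d,f} use ∅
  B5 def {s} use {s}
  B6 def {d,j} use {d,s}
  B7 def {r,y} use ∅
  B8 def {d} use {d}

Live sets:
  B0: in=∅ out={d,s}
  B1: in={s} out={d,s}
  B2: in={d} out={d,s}
  B3: in={d,s} out={d,s}
  B4: in={s} out={d,s}
  B5: in={d,s} out={d,s}
  B6: in={d,s} out={d,s}
  B7: in={d,s} out={d,s}
  B8: in={d} out=∅

live-out(B6) = ["d", "s"]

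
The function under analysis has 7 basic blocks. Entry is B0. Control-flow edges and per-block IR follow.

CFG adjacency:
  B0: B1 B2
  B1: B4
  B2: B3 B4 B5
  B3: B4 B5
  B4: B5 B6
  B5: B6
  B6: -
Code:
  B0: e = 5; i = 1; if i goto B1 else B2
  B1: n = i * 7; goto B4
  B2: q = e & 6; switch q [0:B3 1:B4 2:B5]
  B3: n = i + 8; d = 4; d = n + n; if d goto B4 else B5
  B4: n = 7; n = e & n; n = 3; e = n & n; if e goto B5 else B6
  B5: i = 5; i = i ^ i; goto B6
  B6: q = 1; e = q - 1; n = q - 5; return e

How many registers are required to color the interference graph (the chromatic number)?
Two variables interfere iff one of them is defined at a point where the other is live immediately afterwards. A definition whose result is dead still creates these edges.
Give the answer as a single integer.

Answer: 3

Analysis:
Block summaries:
  B0 def {e,i} use ∅
  B1 def {n} use {i}
  B2 def {q} use {e}
  B3 def {d,n} use {i}
  B4 def {e,n} use {e}
  B5 def {i} use ∅
  B6 def {e,n,q} use ∅

Live sets:
  live B0: ∅→{e,i}
  live B1: {e,i}→{e}
  live B2: {e,i}→{e,i}
  live B3: {e,i}→{e}
  live B4: {e}→∅
  live B5: ∅→∅
  live B6: ∅→∅

Conflict graph:
  d: {e,n}
  e: {d,i,n,q}
  i: {e,q}
  n: {d,e}
  q: {e,i}

Colouring:
  {d,e,n} pairwise interfere (3-clique) ⇒ χ ≥ 3
  3-colouring: R0={e}  R1={d,i}  R2={n,q}
  χ = 3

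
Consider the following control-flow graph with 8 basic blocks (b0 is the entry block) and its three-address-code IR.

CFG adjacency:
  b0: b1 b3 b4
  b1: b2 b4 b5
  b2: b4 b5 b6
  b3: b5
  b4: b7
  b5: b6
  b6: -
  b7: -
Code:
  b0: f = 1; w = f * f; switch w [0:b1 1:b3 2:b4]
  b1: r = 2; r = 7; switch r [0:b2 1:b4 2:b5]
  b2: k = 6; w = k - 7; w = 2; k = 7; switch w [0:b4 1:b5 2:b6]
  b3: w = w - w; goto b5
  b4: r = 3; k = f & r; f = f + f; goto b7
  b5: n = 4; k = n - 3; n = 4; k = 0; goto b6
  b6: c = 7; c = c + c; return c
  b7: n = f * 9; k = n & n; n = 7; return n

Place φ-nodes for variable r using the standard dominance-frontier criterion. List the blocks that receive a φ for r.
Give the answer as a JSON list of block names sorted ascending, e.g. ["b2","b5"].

Answer: ["b4", "b5", "b6"]

Derivation:
idom tree: b1←b0 b2←b1 b3←b0 b4←b0 b5←b0 b6←b0 b7←b4
Dom∩ at merges:
  b4: preds {b0,b1,b2}: {b0} ∩ {b0,b1} ∩ {b0,b1,b2} = {b0}; idom=b0
  b5: preds {b1,b2,b3}: {b0,b1} ∩ {b0,b1,b2} ∩ {b0,b3} = {b0}; idom=b0
  b6: preds {b2,b5}: {b0,b1,b2} ∩ {b0,b5} = {b0}; idom=b0

DF walk-up:
  join b4 pred b0: · stop@b0
  join b4 pred b1: b1 stop@b0
  join b4 pred b2: b2→b1 stop@b0
  join b5 pred b1: b1 stop@b0
  join b5 pred b2: b2→b1 stop@b0
  join b5 pred b3: b3 stop@b0
  join b6 pred b2: b2→b1 stop@b0
  join b6 pred b5: b5 stop@b0
  b0: DF=∅
  b1: DF={b4,b5,b6}
  b2: DF={b4,b5,b6}
  b3: DF={b5}
  b4: DF=∅
  b5: DF={b6}
  b6: DF=∅
  b7: DF=∅

φ for r: defs {b1,b4}
  DF⁺ = {b4,b5,b6}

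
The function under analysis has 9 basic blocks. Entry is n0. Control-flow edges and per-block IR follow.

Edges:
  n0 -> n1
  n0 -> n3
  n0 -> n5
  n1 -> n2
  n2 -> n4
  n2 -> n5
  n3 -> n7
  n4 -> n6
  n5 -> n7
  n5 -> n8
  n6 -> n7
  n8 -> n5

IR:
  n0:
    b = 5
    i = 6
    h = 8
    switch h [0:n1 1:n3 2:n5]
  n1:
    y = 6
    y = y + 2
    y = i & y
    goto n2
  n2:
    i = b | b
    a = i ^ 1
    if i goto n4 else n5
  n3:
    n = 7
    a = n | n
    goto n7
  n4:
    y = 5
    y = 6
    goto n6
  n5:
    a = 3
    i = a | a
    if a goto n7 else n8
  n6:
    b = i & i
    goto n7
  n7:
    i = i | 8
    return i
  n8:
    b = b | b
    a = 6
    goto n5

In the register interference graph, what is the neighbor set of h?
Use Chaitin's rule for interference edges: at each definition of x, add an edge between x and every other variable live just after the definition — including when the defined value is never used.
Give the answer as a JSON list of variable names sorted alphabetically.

Per-block:
  n0: {b,h,i} / ∅
  n1: {y} / {i}
  n2: {a,i} / {b}
  n3: {a,n} / ∅
  n4: {y} / ∅
  n5: {a,i} / ∅
  n6: {b} / {i}
  n7: {i} / {i}
  n8: {a,b} / {b}

Liveness:
  live n0: ∅→{b,i}
  live n1: {b,i}→{b}
  live n2: {b}→{b,i}
  live n3: {i}→{i}
  live n4: {i}→{i}
  live n5: {b}→{b,i}
  live n6: {i}→{i}
  live n7: {i}→∅
  live n8: {b}→{b}

Interference:
  a: {b,i}
  b: {a,h,i,y}
  h: {b,i}
  i: {a,b,h,n,y}
  n: {i}
  y: {b,i}

N(h) = ["b", "i"]

Answer: ["b", "i"]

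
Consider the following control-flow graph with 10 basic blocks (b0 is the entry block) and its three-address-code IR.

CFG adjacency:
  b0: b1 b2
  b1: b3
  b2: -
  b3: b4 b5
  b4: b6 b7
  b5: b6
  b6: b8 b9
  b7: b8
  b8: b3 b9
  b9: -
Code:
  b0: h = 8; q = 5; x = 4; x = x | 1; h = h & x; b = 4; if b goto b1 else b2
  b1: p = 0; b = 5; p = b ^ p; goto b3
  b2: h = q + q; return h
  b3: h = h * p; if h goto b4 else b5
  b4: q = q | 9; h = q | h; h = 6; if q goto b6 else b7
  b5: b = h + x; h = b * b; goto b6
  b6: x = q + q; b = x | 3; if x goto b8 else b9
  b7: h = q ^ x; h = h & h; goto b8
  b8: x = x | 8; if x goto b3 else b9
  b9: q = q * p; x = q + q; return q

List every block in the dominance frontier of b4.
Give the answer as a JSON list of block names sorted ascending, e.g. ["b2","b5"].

Answer: ["b6", "b8"]

Working:
idom tree: b1←b0 b2←b0 b3←b1 b4←b3 b5←b3 b6←b3 b7←b4 b8←b3 b9←b3
Dom at joins:
  b3: preds {b1,b8}: {b0,b1} ∩ {b0,b1,b3,b8} = {b0,b1}; idom=b1
  b6: preds {b4,b5}: {b0,b1,b3,b4} ∩ {b0,b1,b3,b5} = {b0,b1,b3}; idom=b3
  b8: preds {b6,b7}: {b0,b1,b3,b6} ∩ {b0,b1,b3,b4,b7} = {b0,b1,b3}; idom=b3
  b9: preds {b6,b8}: {b0,b1,b3,b6} ∩ {b0,b1,b3,b8} = {b0,b1,b3}; idom=b3

Frontier:
  b3←b1: walk · to b1
  b3←b8: walk b8→b3 to b1
  b6←b4: walk b4 to b3
  b6←b5: walk b5 to b3
  b8←b6: walk b6 to b3
  b8←b7: walk b7→b4 to b3
  b9←b6: walk b6 to b3
  b9←b8: walk b8 to b3
  DF(b0)=∅
  DF(b1)=∅
  DF(b2)=∅
  DF(b3)={b3}
  DF(b4)={b6,b8}
  DF(b5)={b6}
  DF(b6)={b8,b9}
  DF(b7)={b8}
  DF(b8)={b3,b9}
  DF(b9)=∅

DF(b4) = ["b6", "b8"]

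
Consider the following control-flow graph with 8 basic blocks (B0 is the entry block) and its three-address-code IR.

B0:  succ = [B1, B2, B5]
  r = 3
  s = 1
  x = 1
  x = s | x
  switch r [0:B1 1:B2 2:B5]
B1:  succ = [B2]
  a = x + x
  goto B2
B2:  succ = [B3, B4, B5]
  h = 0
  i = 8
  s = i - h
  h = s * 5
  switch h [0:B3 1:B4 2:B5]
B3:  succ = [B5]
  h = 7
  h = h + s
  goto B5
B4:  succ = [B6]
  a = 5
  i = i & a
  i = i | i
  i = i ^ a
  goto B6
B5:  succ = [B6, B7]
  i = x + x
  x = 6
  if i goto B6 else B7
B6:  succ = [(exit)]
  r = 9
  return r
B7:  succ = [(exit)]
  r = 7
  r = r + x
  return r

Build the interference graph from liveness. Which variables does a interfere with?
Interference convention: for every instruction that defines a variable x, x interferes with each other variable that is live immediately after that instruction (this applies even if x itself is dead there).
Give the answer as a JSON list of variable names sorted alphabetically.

Per-block:
  B0: def={r,s,x} ue=∅
  B1: def={a} ue={x}
  B2: def={h,i,s} ue=∅
  B3: def={h} ue={s}
  B4: def={a,i} ue={i}
  B5: def={i,x} ue={x}
  B6: def={r} ue=∅
  B7: def={r} ue={x}

Live sets:
  live B0: ∅→{x}
  live B1: {x}→{x}
  live B2: {x}→{i,s,x}
  live B3: {s,x}→{x}
  live B4: {i}→∅
  live B5: {x}→{x}
  live B6: ∅→∅
  live B7: {x}→∅

Conflict graph:
  a↔{i,x}
  h↔{i,s,x}
  i↔{a,h,s,x}
  r↔{s,x}
  s↔{h,i,r,x}
  x↔{a,h,i,r,s}

N(a) = ["i", "x"]

Answer: ["i", "x"]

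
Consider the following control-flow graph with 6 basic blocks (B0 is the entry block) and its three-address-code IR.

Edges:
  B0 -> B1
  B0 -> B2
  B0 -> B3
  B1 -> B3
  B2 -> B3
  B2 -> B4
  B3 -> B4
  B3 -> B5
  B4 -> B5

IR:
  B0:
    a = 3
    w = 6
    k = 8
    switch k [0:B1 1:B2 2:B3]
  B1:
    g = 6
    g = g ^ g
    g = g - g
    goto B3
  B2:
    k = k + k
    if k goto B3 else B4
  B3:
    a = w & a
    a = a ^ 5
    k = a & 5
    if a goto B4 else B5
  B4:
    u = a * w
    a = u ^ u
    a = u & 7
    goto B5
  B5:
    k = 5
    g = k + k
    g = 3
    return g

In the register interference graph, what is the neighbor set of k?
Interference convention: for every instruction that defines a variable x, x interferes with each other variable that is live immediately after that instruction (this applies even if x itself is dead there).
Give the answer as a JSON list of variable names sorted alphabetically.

Block summaries:
  B0: def={a,k,w} ue=∅
  B1: def={g} ue=∅
  B2: def={k} ue={k}
  B3: def={a,k} ue={a,w}
  B4: def={a,u} ue={a,w}
  B5: def={g,k} ue=∅

Liveness:
  live B0: ∅→{a,k,w}
  live B1: {a,w}→{a,w}
  live B2: {a,k,w}→{a,w}
  live B3: {a,w}→{a,w}
  live B4: {a,w}→∅
  live B5: ∅→∅

Interfere edges:
  a — {g,k,u,w}
  g — {a,w}
  k — {a,w}
  u — {a}
  w — {a,g,k}

N(k) = ["a", "w"]

Answer: ["a", "w"]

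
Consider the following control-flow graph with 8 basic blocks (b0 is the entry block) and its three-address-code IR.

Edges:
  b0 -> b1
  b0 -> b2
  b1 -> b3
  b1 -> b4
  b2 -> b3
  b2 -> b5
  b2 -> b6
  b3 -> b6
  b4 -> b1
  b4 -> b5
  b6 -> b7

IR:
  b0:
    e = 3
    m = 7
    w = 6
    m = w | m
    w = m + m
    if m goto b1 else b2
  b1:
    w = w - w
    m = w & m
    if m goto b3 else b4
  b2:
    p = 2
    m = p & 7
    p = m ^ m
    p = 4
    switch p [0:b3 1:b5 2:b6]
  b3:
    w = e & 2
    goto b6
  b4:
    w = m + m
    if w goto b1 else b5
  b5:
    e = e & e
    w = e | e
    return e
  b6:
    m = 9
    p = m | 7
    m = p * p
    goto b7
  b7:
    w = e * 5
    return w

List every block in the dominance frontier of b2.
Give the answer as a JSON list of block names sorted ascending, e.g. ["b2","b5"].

Answer: ["b3", "b5", "b6"]

Derivation:
idom tree: b1←b0 b2←b0 b3←b0 b4←b1 b5←b0 b6←b0 b7←b6
Join-block Dom:
  b1: preds {b0,b4}: {b0} ∩ {b0,b1,b4} = {b0}; idom=b0
  b3: preds {b1,b2}: {b0,b1} ∩ {b0,b2} = {b0}; idom=b0
  b5: preds {b2,b4}: {b0,b2} ∩ {b0,b1,b4} = {b0}; idom=b0
  b6: preds {b2,b3}: {b0,b2} ∩ {b0,b3} = {b0}; idom=b0

DF walk-up:
  b1←b0: walk · to b0
  b1←b4: walk b4→b1 to b0
  b3←b1: walk b1 to b0
  b3←b2: walk b2 to b0
  b5←b2: walk b2 to b0
  b5←b4: walk b4→b1 to b0
  b6←b2: walk b2 to b0
  b6←b3: walk b3 to b0
  DF(b0)=∅
  DF(b1)={b1,b3,b5}
  DF(b2)={b3,b5,b6}
  DF(b3)={b6}
  DF(b4)={b1,b5}
  DF(b5)=∅
  DF(b6)=∅
  DF(b7)=∅

DF(b2) = ["b3", "b5", "b6"]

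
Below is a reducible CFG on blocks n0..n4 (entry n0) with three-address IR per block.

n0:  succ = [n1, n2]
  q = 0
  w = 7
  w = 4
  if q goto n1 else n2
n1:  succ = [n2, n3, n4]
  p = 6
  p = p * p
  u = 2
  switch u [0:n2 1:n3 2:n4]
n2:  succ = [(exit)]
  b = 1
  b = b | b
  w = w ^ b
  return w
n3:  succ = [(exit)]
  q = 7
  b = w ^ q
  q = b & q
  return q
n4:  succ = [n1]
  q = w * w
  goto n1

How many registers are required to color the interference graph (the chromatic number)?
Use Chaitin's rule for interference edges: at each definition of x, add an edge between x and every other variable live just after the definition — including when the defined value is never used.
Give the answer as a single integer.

def/use:
  n0: def={q,w} ue=∅
  n1: def={p,u} ue=∅
  n2: def={b,w} ue={w}
  n3: def={b,q} ue={w}
  n4: def={q} ue={w}

Backward fixpoint:
  n0 li=∅ lo={w}
  n1 li={w} lo={w}
  n2 li={w} lo=∅
  n3 li={w} lo=∅
  n4 li={w} lo={w}

Interfere edges:
  b: {q,w}
  p: {w}
  q: {b,w}
  u: {w}
  w: {b,p,q,u}

Registers:
  clique {b,q,w} ⇒ need ≥ 3
  assign b→r1 p→r1 q→r2 u→r1 w→r0 — no edge inside a register ⇒ χ ≤ 3
  χ = 3

Answer: 3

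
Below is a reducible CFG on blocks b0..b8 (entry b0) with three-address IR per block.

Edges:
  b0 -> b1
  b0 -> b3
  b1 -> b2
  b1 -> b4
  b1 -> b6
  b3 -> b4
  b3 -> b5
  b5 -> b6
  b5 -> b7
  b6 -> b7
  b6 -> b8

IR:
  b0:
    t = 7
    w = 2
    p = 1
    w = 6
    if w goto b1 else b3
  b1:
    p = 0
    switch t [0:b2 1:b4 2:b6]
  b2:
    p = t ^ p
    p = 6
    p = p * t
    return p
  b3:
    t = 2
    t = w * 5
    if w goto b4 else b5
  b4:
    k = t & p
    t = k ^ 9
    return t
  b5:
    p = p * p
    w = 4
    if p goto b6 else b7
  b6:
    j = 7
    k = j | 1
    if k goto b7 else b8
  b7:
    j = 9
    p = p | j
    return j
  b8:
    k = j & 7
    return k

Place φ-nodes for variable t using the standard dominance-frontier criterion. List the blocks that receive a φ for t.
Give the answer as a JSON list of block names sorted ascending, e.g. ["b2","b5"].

Answer: ["b4", "b6", "b7"]

Analysis:
idom tree: b1←b0 b2←b1 b3←b0 b4←b0 b5←b3 b6←b0 b7←b0 b8←b6
Dom∩ at merges:
  b4: preds {b1,b3}: {b0,b1} ∩ {b0,b3} = {b0}; idom=b0
  b6: preds {b1,b5}: {b0,b1} ∩ {b0,b3,b5} = {b0}; idom=b0
  b7: preds {b5,b6}: {b0,b3,b5} ∩ {b0,b6} = {b0}; idom=b0

Frontier:
  b4←b1: walk b1 to b0
  b4←b3: walk b3 to b0
  b6←b1: walk b1 to b0
  b6←b5: walk b5→b3 to b0
  b7←b5: walk b5→b3 to b0
  b7←b6: walk b6 to b0
  DF(b0)=∅
  DF(b1)={b4,b6}
  DF(b2)=∅
  DF(b3)={b4,b6,b7}
  DF(b4)=∅
  DF(b5)={b6,b7}
  DF(b6)={b7}
  DF(b7)=∅
  DF(b8)=∅

φ for t: defs {b0,b3,b4}
  DF⁺ = {b4,b6,b7}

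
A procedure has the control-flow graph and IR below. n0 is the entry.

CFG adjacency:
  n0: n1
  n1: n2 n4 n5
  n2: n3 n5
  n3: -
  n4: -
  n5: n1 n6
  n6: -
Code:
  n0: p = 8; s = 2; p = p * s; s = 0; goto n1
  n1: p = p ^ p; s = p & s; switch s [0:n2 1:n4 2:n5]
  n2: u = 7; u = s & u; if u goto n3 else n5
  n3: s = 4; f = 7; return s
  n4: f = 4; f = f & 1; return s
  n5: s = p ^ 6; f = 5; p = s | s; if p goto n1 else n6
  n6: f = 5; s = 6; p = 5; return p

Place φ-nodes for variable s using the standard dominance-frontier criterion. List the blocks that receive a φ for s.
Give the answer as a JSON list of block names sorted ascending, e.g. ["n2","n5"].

Answer: ["n1"]

Derivation:
idom tree: n1←n0 n2←n1 n3←n2 n4←n1 n5←n1 n6←n5
Join-block Dom:
  n1: preds {n0,n5}: {n0} ∩ {n0,n1,n5} = {n0}; idom=n0
  n5: preds {n1,n2}: {n0,n1} ∩ {n0,n1,n2} = {n0,n1}; idom=n1

Frontier:
  n1←n0: walk · to n0
  n1←n5: walk n5→n1 to n0
  n5←n1: walk · to n1
  n5←n2: walk n2 to n1
  DF(n0)=∅
  DF(n1)={n1}
  DF(n2)={n5}
  DF(n3)=∅
  DF(n4)=∅
  DF(n5)={n1}
  DF(n6)=∅

φ for s: defs {n0,n1,n3,n5,n6}
  DF⁺ = {n1}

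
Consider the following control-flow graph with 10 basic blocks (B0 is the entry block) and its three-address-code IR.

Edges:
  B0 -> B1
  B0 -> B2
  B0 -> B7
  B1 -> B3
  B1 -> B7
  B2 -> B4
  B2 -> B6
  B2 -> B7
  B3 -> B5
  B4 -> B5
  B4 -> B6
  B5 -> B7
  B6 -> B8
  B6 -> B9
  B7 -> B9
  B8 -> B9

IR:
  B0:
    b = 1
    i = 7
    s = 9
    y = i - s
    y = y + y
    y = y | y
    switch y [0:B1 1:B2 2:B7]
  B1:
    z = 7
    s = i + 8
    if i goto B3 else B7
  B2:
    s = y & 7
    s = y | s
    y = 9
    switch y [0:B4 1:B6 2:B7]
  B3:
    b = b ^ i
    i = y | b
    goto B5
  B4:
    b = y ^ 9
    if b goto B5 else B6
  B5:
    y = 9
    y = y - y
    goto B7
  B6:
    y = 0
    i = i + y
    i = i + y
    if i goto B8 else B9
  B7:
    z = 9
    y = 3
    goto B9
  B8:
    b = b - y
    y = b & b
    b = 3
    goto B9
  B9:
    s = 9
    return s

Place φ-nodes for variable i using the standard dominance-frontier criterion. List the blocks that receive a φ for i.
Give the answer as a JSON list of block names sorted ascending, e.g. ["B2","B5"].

idom tree: B1←B0 B2←B0 B3←B1 B4←B2 B5←B0 B6←B2 B7←B0 B8←B6 B9←B0
Dom at joins:
  B5: preds {B3,B4}: {B0,B1,B3} ∩ {B0,B2,B4} = {B0}; idom=B0
  B6: preds {B2,B4}: {B0,B2} ∩ {B0,B2,B4} = {B0,B2}; idom=B2
  B7: preds {B0,B1,B2,B5}: {B0} ∩ {B0,B1} ∩ {B0,B2} ∩ {B0,B5} = {B0}; idom=B0
  B9: preds {B6,B7,B8}: {B0,B2,B6} ∩ {B0,B7} ∩ {B0,B2,B6,B8} = {B0}; idom=B0

Frontier:
  B5←B3: walk B3→B1 to B0
  B5←B4: walk B4→B2 to B0
  B6←B2: walk · to B2
  B6←B4: walk B4 to B2
  B7←B0: walk · to B0
  B7←B1: walk B1 to B0
  B7←B2: walk B2 to B0
  B7←B5: walk B5 to B0
  B9←B6: walk B6→B2 to B0
  B9←B7: walk B7 to B0
  B9←B8: walk B8→B6→B2 to B0
  B0: DF=∅
  B1: DF={B5,B7}
  B2: DF={B5,B7,B9}
  B3: DF={B5}
  B4: DF={B5,B6}
  B5: DF={B7}
  B6: DF={B9}
  B7: DF={B9}
  B8: DF={B9}
  B9: DF=∅

φ for i: defs {B0,B3,B6}
  DF⁺ = {B5,B7,B9}

Answer: ["B5", "B7", "B9"]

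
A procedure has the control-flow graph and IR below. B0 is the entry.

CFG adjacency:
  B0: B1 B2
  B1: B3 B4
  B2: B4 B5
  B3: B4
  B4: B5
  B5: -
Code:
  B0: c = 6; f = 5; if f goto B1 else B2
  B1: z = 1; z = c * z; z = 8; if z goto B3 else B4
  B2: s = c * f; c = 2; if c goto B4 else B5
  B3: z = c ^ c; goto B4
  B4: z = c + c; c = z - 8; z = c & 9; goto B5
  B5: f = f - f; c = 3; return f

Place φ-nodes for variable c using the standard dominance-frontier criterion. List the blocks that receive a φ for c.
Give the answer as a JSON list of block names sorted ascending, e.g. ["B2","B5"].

Answer: ["B4", "B5"]

Analysis:
idom tree: B1←B0 B2←B0 B3←B1 B4←B0 B5←B0
Dom at joins:
  B4: preds {B1,B2,B3}: {B0,B1} ∩ {B0,B2} ∩ {B0,B1,B3} = {B0}; idom=B0
  B5: preds {B2,B4}: {B0,B2} ∩ {B0,B4} = {B0}; idom=B0

DF walk-up:
  B4←B1: walk B1 to B0
  B4←B2: walk B2 to B0
  B4←B3: walk B3→B1 to B0
  B5←B2: walk B2 to B0
  B5←B4: walk B4 to B0
  B0 → ∅
  B1 → {B4}
  B2 → {B4,B5}
  B3 → {B4}
  B4 → {B5}
  B5 → ∅

φ for c: defs {B0,B2,B4,B5}
  DF⁺ = {B4,B5}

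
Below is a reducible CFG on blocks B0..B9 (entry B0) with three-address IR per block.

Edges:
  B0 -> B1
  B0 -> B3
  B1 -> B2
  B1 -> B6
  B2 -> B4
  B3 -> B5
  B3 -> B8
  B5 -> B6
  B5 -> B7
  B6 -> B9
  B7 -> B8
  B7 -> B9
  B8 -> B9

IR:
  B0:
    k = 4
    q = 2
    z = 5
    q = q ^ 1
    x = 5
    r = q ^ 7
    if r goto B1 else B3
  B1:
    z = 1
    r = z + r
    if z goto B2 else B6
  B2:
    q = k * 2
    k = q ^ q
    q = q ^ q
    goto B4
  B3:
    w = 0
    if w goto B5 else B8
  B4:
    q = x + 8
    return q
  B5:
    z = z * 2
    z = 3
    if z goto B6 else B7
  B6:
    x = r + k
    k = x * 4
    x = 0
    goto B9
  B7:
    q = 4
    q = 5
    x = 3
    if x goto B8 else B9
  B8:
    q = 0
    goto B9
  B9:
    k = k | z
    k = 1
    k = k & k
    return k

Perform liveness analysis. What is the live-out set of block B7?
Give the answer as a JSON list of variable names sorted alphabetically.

Answer: ["k", "z"]

Derivation:
Block summaries:
  B0: def={k,q,r,x,z} ue=∅
  B1: def={r,z} ue={r}
  B2: def={k,q} ue={k}
  B3: def={w} ue=∅
  B4: def={q} ue={x}
  B5: def={z} ue={z}
  B6: def={k,x} ue={k,r}
  B7: def={q,x} ue=∅
  B8: def={q} ue=∅
  B9: def={k} ue={k,z}

Liveness:
  B0: in=∅ out={k,r,x,z}
  B1: in={k,r,x} out={k,r,x,z}
  B2: in={k,x} out={x}
  B3: in={k,r,z} out={k,r,z}
  B4: in={x} out=∅
  B5: in={k,r,z} out={k,r,z}
  B6: in={k,r,z} out={k,z}
  B7: in={k,z} out={k,z}
  B8: in={k,z} out={k,z}
  B9: in={k,z} out=∅

live-out(B7) = ["k", "z"]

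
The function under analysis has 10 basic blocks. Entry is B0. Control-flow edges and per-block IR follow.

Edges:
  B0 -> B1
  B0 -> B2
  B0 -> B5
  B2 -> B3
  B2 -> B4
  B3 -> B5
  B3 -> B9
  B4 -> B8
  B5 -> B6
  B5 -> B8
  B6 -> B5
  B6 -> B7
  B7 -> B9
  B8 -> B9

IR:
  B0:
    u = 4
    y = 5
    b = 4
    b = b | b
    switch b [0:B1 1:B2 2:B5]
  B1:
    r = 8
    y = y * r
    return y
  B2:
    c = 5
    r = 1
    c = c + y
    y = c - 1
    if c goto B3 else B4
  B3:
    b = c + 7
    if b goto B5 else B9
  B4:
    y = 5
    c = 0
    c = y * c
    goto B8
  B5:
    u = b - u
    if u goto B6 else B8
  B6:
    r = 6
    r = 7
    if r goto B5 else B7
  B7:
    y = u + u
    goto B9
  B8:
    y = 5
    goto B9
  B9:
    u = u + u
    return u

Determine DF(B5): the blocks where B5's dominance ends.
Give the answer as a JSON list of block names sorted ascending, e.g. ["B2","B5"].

idom tree: B1←B0 B2←B0 B3←B2 B4←B2 B5←B0 B6←B5 B7←B6 B8←B0 B9←B0
Join-block Dom:
  B5: preds {B0,B3,B6}: {B0} ∩ {B0,B2,B3} ∩ {B0,B5,B6} = {B0}; idom=B0
  B8: preds {B4,B5}: {B0,B2,B4} ∩ {B0,B5} = {B0}; idom=B0
  B9: preds {B3,B7,B8}: {B0,B2,B3} ∩ {B0,B5,B6,B7} ∩ {B0,B8} = {B0}; idom=B0

DF walk-up:
  join B5 pred B0: · stop@B0
  join B5 pred B3: B3→B2 stop@B0
  join B5 pred B6: B6→B5 stop@B0
  join B8 pred B4: B4→B2 stop@B0
  join B8 pred B5: B5 stop@B0
  join B9 pred B3: B3→B2 stop@B0
  join B9 pred B7: B7→B6→B5 stop@B0
  join B9 pred B8: B8 stop@B0
  B0: DF=∅
  B1: DF=∅
  B2: DF={B5,B8,B9}
  B3: DF={B5,B9}
  B4: DF={B8}
  B5: DF={B5,B8,B9}
  B6: DF={B5,B9}
  B7: DF={B9}
  B8: DF={B9}
  B9: DF=∅

DF(B5) = ["B5", "B8", "B9"]

Answer: ["B5", "B8", "B9"]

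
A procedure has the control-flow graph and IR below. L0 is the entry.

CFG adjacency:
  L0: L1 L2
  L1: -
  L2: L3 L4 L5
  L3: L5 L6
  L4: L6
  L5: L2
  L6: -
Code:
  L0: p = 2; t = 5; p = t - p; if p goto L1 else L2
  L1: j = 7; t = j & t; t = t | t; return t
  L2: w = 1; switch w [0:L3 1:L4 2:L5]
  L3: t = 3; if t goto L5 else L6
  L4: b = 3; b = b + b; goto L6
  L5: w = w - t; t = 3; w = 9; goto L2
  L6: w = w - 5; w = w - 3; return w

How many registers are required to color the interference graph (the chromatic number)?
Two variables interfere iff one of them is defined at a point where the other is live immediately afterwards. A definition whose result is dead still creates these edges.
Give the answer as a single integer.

Answer: 2

Working:
Block summaries:
  L0 def {p,t} use ∅
  L1 def {j,t} use {t}
  L2 def {w} use ∅
  L3 def {t} use ∅
  L4 def {b} use ∅
  L5 def {t,w} use {t,w}
  L6 def {w} use {w}

Live sets:
  live L0: ∅→{t}
  live L1: {t}→∅
  live L2: {t}→{t,w}
  live L3: {w}→{t,w}
  live L4: {w}→{w}
  live L5: {t,w}→{t}
  live L6: {w}→∅

Conflict graph:
  b↔{w}
  j↔{t}
  p↔{t}
  t↔{j,p,w}
  w↔{b,t}

Colouring:
  {b,w} pairwise interfere (2-clique) ⇒ χ ≥ 2
  2-colouring: c0={b,t}  c1={j,p,w}
  χ = 2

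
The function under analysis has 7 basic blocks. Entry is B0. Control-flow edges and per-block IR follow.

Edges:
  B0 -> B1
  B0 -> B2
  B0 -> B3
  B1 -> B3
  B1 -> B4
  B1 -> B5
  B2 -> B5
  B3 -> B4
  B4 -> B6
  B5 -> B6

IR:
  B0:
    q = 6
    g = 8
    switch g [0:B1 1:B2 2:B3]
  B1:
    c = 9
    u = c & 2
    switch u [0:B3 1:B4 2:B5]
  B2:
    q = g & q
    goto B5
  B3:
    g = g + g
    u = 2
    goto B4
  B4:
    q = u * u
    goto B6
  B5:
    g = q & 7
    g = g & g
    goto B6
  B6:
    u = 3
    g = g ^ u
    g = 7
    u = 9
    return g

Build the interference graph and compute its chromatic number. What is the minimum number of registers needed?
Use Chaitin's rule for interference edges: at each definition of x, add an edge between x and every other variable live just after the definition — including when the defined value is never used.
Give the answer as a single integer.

Answer: 3

Working:
Per-block:
  B0: def={g,q} ue=∅
  B1: def={c,u} ue=∅
  B2: def={q} ue={g,q}
  B3: def={g,u} ue={g}
  B4: def={q} ue={u}
  B5: def={g} ue={q}
  B6: def={g,u} ue={g}

Liveness:
  B0: in=∅ out={g,q}
  B1: in={g,q} out={g,q,u}
  B2: in={g,q} out={q}
  B3: in={g} out={g,u}
  B4: in={g,u} out={g}
  B5: in={q} out={g}
  B6: in={g} out=∅

Conflict graph:
  c↔{g,q}
  g↔{c,q,u}
  q↔{c,g,u}
  u↔{g,q}

Chromatic number:
  lower bound: {c,g,q} mutually conflict ⇒ χ ≥ 3
  3-colouring: R0={g}  R1={q}  R2={c,u}
  χ = 3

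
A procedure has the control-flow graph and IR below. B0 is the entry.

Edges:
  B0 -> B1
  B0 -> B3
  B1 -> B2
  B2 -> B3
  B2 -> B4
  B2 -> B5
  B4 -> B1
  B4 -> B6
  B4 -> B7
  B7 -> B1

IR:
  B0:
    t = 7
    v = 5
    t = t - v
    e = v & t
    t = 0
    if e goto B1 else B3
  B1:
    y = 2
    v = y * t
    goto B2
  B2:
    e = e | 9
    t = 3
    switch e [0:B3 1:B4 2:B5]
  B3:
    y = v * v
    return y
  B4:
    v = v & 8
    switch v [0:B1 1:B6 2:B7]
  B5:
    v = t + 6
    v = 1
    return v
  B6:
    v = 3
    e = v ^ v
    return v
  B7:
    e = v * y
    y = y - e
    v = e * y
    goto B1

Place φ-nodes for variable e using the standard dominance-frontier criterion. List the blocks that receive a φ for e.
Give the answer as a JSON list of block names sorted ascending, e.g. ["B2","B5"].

idom tree: B1←B0 B2←B1 B3←B0 B4←B2 B5←B2 B6←B4 B7←B4
Dom at joins:
  B1: preds {B0,B4,B7}: {B0} ∩ {B0,B1,B2,B4} ∩ {B0,B1,B2,B4,B7} = {B0}; idom=B0
  B3: preds {B0,B2}: {B0} ∩ {B0,B1,B2} = {B0}; idom=B0

DF walk-up:
  join B1 pred B0: · stop@B0
  join B1 pred B4: B4→B2→B1 stop@B0
  join B1 pred B7: B7→B4→B2→B1 stop@B0
  join B3 pred B0: · stop@B0
  join B3 pred B2: B2→B1 stop@B0
  DF(B0)=∅
  DF(B1)={B1,B3}
  DF(B2)={B1,B3}
  DF(B3)=∅
  DF(B4)={B1}
  DF(B5)=∅
  DF(B6)=∅
  DF(B7)={B1}

φ for e: defs {B0,B2,B6,B7}
  DF⁺ = {B1,B3}

Answer: ["B1", "B3"]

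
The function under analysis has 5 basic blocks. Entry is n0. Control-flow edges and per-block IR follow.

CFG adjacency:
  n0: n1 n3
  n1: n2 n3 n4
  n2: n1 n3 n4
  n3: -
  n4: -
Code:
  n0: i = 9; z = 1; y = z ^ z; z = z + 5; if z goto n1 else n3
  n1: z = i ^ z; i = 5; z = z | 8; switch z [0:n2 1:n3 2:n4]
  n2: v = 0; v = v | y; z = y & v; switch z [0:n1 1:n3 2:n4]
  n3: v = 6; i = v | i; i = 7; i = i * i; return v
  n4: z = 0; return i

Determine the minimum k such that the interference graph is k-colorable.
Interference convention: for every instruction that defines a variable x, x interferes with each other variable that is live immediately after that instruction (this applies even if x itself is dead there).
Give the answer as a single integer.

def/use:
  n0: def={i,y,z} ue=∅
  n1: def={i,z} ue={i,z}
  n2: def={v,z} ue={y}
  n3: def={i,v} ue={i}
  n4: def={z} ue={i}

Backward fixpoint:
  n0 li=∅ lo={i,y,z}
  n1 li={i,y,z} lo={i,y}
  n2 li={i,y} lo={i,y,z}
  n3 li={i} lo=∅
  n4 li={i} lo=∅

Interference:
  i — {v,y,z}
  v — {i,y}
  y — {i,v,z}
  z — {i,y}

Chromatic number:
  clique {i,v,y} ⇒ need ≥ 3
  3-colouring: R0={i}  R1={y}  R2={v,z}
  χ = 3

Answer: 3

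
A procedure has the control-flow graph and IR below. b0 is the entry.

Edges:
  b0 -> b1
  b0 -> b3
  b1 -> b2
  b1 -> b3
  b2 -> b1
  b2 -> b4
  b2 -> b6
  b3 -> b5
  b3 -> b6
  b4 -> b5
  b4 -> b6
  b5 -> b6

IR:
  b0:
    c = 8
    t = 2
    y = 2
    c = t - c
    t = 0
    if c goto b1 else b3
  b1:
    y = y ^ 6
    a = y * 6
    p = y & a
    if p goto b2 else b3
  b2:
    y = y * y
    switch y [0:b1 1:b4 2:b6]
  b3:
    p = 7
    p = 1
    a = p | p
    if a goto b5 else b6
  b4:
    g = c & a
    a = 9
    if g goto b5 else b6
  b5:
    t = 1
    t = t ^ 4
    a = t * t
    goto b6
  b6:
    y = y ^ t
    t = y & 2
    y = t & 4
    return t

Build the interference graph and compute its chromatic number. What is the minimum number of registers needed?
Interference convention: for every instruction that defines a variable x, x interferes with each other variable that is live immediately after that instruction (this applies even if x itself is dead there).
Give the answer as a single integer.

Answer: 5

Analysis:
Per-block:
  b0 def {c,t,y} use ∅
  b1 def {a,p,y} use {y}
  b2 def {y} use {y}
  b3 def {a,p} use ∅
  b4 def {a,g} use {a,c}
  b5 def {a,t} use ∅
  b6 def {t,y} use {t,y}

Liveness:
  b0 li=∅ lo={c,t,y}
  b1 li={c,t,y} lo={a,c,t,y}
  b2 li={a,c,t,y} lo={a,c,t,y}
  b3 li={t,y} lo={t,y}
  b4 li={a,c,t,y} lo={t,y}
  b5 li={y} lo={t,y}
  b6 li={t,y} lo=∅

Interfere edges:
  a — {c,g,p,t,y}
  c — {a,p,t,y}
  g — {a,t,y}
  p — {a,c,t,y}
  t — {a,c,g,p,y}
  y — {a,c,g,p,t}

Colouring:
  lower bound: {a,c,p,t,y} mutually conflict ⇒ χ ≥ 5
  assign a→R0 c→R3 g→R3 p→R4 t→R1 y→R2 — no edge inside a register ⇒ χ ≤ 5
  χ = 5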